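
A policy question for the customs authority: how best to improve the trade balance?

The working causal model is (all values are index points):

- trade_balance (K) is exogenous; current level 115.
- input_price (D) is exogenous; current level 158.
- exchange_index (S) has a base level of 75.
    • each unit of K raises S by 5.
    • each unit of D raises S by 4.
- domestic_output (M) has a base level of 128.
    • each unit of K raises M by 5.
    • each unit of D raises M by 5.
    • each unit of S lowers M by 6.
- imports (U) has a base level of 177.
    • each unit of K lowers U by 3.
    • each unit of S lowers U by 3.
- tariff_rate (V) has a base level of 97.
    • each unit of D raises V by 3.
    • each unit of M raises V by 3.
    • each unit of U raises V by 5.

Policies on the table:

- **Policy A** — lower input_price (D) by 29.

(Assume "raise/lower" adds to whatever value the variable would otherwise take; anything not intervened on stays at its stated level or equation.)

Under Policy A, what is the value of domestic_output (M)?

Policy A (D − 29):
  K = 115
  D = 158 − 29 = 129
  S = 75 + 5·115 + 4·129 = 1166
  M = 128 + 5·115 + 5·129 − 6·1166 = -5648

-5648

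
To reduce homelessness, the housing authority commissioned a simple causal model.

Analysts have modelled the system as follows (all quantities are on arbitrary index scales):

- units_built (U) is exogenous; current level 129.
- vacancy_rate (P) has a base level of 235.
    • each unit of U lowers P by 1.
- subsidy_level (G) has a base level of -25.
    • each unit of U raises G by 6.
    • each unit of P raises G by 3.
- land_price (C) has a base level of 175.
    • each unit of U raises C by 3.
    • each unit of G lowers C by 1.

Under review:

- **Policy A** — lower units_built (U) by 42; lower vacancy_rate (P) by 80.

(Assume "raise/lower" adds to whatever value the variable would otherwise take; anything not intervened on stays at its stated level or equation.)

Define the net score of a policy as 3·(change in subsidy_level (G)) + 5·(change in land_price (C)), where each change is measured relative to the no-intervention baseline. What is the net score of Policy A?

102

Baseline:
  U = 129
  P = 235 − 129 = 106
  G = -25 + 6·129 + 3·106 = 1067
  C = 175 + 3·129 − 1067 = -505
Policy A (U − 42, P − 80):
  U = 129 − 42 = 87
  P = 235 − 87 (−80 from intervention) = 68
  G = -25 + 6·87 + 3·68 = 701
  C = 175 + 3·87 − 701 = -265
ΔG = 701 − 1067 = -366; ΔC = -265 − (-505) = 240
Score = 3·(-366) + 5·240 = 102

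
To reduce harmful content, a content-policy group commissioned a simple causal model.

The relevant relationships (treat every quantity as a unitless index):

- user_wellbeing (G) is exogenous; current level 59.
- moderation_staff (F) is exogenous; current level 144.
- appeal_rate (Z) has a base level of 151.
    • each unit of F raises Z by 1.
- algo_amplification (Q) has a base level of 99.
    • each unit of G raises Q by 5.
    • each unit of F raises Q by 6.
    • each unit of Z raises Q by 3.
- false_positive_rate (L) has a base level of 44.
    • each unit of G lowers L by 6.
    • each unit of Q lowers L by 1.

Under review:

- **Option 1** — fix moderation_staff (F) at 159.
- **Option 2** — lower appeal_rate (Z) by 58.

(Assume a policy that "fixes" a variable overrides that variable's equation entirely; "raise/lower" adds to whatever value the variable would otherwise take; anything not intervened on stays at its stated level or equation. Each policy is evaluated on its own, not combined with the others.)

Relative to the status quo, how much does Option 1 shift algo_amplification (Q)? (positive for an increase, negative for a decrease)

Baseline:
  G = 59
  F = 144
  Z = 151 + 144 = 295
  Q = 99 + 5·59 + 6·144 + 3·295 = 2143
Option 1 (F := 159):
  G = 59
  F = 159
  Z = 151 + 159 = 310
  Q = 99 + 5·59 + 6·159 + 3·310 = 2278
Change in Q: 2278 − 2143 = 135

135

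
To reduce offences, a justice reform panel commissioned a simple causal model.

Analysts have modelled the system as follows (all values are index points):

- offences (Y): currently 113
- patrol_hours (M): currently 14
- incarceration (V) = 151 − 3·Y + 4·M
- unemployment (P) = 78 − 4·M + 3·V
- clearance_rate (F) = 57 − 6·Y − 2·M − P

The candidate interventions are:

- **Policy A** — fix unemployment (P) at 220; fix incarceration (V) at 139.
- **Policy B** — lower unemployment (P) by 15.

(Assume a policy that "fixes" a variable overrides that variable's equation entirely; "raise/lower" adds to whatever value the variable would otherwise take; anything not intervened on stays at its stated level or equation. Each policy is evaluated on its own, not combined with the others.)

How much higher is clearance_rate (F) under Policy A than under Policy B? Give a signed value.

Policy A (P := 220, V := 139):
  Y = 113
  M = 14
  V = 139
  P = 220
  F = 57 − 6·113 − 2·14 − 220 = -869
Policy B (P − 15):
  Y = 113
  M = 14
  V = 151 − 3·113 + 4·14 = -132
  P = 78 − 4·14 + 3·(-132) (−15 from intervention) = -389
  F = 57 − 6·113 − 2·14 − (-389) = -260
F: -869 − (-260) = -609

-609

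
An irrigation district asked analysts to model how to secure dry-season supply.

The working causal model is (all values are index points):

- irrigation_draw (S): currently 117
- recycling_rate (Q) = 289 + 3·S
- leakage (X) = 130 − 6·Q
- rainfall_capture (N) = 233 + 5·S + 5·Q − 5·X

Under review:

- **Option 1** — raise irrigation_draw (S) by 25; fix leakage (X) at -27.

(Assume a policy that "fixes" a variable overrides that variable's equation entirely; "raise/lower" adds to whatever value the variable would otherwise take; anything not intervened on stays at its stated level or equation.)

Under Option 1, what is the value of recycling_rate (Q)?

715

Option 1 (S + 25, X := -27):
  S = 117 + 25 = 142
  Q = 289 + 3·142 = 715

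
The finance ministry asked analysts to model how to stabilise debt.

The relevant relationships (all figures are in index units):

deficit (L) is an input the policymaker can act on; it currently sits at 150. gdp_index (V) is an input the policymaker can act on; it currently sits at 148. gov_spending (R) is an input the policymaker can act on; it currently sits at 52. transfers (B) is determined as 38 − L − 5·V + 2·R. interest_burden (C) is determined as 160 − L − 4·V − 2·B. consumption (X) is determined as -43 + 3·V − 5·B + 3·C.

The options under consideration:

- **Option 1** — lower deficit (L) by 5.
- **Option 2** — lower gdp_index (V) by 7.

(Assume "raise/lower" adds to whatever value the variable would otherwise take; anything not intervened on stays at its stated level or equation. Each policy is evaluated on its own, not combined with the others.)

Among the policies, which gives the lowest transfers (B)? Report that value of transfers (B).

-743

Option 1 (L − 5):
  L = 150 − 5 = 145
  V = 148
  R = 52
  B = 38 − 145 − 5·148 + 2·52 = -743
Option 2 (V − 7):
  L = 150
  V = 148 − 7 = 141
  R = 52
  B = 38 − 150 − 5·141 + 2·52 = -713
Comparing — Option 1: B=-743, Option 2: B=-713. Lowest is -743 (Option 1).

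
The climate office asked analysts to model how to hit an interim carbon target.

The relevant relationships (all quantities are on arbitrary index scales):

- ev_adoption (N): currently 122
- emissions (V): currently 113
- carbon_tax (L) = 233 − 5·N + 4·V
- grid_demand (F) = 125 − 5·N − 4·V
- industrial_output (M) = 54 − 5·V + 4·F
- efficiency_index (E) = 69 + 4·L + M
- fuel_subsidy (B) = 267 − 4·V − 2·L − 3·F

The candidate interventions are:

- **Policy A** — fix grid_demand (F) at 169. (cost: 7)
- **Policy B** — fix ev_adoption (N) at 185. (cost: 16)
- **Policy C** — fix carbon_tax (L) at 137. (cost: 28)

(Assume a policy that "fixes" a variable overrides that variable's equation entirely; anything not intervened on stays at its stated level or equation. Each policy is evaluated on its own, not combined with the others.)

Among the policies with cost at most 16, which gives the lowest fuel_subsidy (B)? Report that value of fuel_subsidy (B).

Policy A (F := 169):
  N = 122
  V = 113
  L = 233 − 5·122 + 4·113 = 75
  F = 169
  B = 267 − 4·113 − 2·75 − 3·169 = -842
Policy B (N := 185):
  N = 185
  V = 113
  L = 233 − 5·185 + 4·113 = -240
  F = 125 − 5·185 − 4·113 = -1252
  B = 267 − 4·113 − 2·(-240) − 3·(-1252) = 4051
Comparing — Policy A: B=-842, Policy B: B=4051. Lowest is -842 (Policy A).

-842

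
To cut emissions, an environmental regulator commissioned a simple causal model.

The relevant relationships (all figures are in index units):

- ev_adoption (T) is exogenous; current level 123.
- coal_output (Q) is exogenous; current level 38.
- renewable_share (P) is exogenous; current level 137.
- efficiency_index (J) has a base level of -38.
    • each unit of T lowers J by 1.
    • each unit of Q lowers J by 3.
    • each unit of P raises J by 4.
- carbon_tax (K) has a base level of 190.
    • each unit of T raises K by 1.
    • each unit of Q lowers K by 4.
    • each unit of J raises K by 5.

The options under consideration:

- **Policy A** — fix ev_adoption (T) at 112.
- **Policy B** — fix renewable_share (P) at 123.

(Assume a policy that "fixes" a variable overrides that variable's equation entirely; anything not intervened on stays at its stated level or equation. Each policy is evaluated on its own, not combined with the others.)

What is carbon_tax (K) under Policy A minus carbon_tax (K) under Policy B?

Policy A (T := 112):
  T = 112
  Q = 38
  P = 137
  J = -38 − 112 − 3·38 + 4·137 = 284
  K = 190 + 112 − 4·38 + 5·284 = 1570
Policy B (P := 123):
  T = 123
  Q = 38
  P = 123
  J = -38 − 123 − 3·38 + 4·123 = 217
  K = 190 + 123 − 4·38 + 5·217 = 1246
K: 1570 − 1246 = 324

324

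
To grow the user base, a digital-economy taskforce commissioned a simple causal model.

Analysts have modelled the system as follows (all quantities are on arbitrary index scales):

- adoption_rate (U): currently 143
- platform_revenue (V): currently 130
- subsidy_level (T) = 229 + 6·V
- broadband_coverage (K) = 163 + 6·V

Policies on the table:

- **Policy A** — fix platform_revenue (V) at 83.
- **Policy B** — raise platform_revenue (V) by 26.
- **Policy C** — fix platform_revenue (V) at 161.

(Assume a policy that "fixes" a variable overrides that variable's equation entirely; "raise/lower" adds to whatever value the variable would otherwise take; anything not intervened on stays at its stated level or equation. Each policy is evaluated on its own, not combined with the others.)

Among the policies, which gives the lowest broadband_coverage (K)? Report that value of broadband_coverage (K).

661

Policy A (V := 83):
  V = 83
  K = 163 + 6·83 = 661
Policy B (V + 26):
  V = 130 + 26 = 156
  K = 163 + 6·156 = 1099
Policy C (V := 161):
  V = 161
  K = 163 + 6·161 = 1129
Comparing — Policy A: K=661, Policy B: K=1099, Policy C: K=1129. Lowest is 661 (Policy A).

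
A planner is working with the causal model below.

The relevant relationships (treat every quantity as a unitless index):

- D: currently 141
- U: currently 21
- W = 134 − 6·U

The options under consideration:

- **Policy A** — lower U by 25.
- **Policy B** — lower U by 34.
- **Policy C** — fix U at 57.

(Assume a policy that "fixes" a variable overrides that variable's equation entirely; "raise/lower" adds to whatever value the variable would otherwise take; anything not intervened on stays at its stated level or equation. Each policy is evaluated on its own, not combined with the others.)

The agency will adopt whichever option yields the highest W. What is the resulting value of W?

Policy A (U − 25):
  U = 21 − 25 = -4
  W = 134 − 6·(-4) = 158
Policy B (U − 34):
  U = 21 − 34 = -13
  W = 134 − 6·(-13) = 212
Policy C (U := 57):
  U = 57
  W = 134 − 6·57 = -208
Comparing — Policy A: W=158, Policy B: W=212, Policy C: W=-208. Highest is 212 (Policy B).

212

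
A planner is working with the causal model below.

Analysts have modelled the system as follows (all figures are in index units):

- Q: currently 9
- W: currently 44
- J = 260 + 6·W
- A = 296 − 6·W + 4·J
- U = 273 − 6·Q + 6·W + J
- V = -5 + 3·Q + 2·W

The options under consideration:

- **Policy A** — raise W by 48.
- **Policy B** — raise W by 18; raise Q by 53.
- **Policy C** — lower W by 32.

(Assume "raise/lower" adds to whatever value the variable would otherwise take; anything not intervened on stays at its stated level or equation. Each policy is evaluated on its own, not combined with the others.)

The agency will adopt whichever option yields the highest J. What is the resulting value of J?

Policy A (W + 48):
  W = 44 + 48 = 92
  J = 260 + 6·92 = 812
Policy B (W + 18, Q + 53):
  W = 44 + 18 = 62
  J = 260 + 6·62 = 632
Policy C (W − 32):
  W = 44 − 32 = 12
  J = 260 + 6·12 = 332
Comparing — Policy A: J=812, Policy B: J=632, Policy C: J=332. Highest is 812 (Policy A).

812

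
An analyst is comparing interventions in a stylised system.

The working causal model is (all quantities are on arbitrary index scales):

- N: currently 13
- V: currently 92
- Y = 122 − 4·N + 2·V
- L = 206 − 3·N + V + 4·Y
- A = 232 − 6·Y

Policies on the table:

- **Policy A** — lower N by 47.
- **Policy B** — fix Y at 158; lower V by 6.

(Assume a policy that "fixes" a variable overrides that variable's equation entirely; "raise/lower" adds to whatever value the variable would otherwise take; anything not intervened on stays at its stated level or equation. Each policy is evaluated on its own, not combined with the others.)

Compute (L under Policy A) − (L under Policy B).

1283

Policy A (N − 47):
  N = 13 − 47 = -34
  V = 92
  Y = 122 − 4·(-34) + 2·92 = 442
  L = 206 − 3·(-34) + 92 + 4·442 = 2168
Policy B (Y := 158, V − 6):
  N = 13
  V = 92 − 6 = 86
  Y = 158
  L = 206 − 3·13 + 86 + 4·158 = 885
L: 2168 − 885 = 1283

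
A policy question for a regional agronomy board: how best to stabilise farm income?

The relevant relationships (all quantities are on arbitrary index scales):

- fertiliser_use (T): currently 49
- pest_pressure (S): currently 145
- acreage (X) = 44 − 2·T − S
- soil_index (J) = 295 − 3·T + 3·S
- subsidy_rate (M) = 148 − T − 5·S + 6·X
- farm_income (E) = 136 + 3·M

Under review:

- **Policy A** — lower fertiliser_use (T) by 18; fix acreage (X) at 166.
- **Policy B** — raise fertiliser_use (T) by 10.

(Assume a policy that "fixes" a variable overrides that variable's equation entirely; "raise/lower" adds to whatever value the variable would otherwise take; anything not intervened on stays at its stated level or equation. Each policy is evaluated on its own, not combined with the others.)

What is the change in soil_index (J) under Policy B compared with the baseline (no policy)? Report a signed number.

-30

Baseline:
  T = 49
  S = 145
  J = 295 − 3·49 + 3·145 = 583
Policy B (T + 10):
  T = 49 + 10 = 59
  S = 145
  J = 295 − 3·59 + 3·145 = 553
Change in J: 553 − 583 = -30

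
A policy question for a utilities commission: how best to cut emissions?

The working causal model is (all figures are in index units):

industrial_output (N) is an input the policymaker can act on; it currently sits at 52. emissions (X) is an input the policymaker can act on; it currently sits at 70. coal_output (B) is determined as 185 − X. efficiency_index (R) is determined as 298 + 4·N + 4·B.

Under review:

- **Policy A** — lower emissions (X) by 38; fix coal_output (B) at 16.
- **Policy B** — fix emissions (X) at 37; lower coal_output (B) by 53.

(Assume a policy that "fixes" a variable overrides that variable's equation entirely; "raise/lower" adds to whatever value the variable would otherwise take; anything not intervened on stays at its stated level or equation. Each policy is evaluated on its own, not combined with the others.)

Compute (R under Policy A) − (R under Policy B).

-316

Policy A (X − 38, B := 16):
  N = 52
  X = 70 − 38 = 32
  B = 16
  R = 298 + 4·52 + 4·16 = 570
Policy B (X := 37, B − 53):
  N = 52
  X = 37
  B = 185 − 37 (−53 from intervention) = 95
  R = 298 + 4·52 + 4·95 = 886
R: 570 − 886 = -316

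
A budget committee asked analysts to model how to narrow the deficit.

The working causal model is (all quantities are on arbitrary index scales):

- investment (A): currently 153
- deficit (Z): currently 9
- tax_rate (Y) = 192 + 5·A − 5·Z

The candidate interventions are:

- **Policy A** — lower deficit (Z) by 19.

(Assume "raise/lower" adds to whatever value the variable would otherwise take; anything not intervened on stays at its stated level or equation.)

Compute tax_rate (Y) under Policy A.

Policy A (Z − 19):
  A = 153
  Z = 9 − 19 = -10
  Y = 192 + 5·153 − 5·(-10) = 1007

1007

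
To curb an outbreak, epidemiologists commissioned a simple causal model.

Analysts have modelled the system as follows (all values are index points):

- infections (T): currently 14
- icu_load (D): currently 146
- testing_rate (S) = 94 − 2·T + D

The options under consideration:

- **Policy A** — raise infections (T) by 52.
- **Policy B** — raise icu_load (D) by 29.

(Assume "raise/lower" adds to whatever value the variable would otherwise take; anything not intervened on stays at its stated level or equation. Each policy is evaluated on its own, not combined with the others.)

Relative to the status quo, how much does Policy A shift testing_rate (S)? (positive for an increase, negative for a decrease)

-104

Baseline:
  T = 14
  D = 146
  S = 94 − 2·14 + 146 = 212
Policy A (T + 52):
  T = 14 + 52 = 66
  D = 146
  S = 94 − 2·66 + 146 = 108
Change in S: 108 − 212 = -104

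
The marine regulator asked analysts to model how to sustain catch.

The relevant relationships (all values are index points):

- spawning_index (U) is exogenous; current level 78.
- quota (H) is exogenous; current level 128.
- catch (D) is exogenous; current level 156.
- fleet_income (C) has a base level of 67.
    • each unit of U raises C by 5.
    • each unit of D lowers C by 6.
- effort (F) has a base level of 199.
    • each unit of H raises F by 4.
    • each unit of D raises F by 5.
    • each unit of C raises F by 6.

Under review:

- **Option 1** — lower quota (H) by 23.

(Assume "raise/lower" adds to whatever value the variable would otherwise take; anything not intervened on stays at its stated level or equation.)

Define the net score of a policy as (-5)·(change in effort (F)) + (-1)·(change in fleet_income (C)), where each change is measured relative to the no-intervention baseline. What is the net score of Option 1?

460

Baseline:
  U = 78
  H = 128
  D = 156
  C = 67 + 5·78 − 6·156 = -479
  F = 199 + 4·128 + 5·156 + 6·(-479) = -1383
Option 1 (H − 23):
  U = 78
  H = 128 − 23 = 105
  D = 156
  C = 67 + 5·78 − 6·156 = -479
  F = 199 + 4·105 + 5·156 + 6·(-479) = -1475
ΔF = -1475 − (-1383) = -92; ΔC = -479 − (-479) = 0
Score = (-5)·(-92) + (-1)·0 = 460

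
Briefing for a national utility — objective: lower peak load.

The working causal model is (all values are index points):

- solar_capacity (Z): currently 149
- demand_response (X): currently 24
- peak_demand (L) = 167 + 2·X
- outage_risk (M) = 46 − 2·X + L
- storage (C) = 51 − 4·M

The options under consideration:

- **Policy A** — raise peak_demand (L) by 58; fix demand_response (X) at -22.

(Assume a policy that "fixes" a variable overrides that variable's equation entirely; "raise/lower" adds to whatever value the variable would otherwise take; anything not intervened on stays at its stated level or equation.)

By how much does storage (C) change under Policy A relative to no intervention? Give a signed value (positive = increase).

-232

Baseline:
  X = 24
  L = 167 + 2·24 = 215
  M = 46 − 2·24 + 215 = 213
  C = 51 − 4·213 = -801
Policy A (L + 58, X := -22):
  X = -22
  L = 167 + 2·(-22) (+58 from intervention) = 181
  M = 46 − 2·(-22) + 181 = 271
  C = 51 − 4·271 = -1033
Change in C: -1033 − (-801) = -232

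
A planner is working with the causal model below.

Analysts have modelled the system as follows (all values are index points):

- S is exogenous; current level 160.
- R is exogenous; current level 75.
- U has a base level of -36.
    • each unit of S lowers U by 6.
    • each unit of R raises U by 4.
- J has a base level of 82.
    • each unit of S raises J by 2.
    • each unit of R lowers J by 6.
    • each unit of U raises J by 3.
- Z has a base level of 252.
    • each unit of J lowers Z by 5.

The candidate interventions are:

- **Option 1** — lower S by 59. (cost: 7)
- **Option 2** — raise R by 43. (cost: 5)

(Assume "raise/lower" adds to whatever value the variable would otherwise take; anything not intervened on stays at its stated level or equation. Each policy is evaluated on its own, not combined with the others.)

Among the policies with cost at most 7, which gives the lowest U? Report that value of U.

Option 1 (S − 59):
  S = 160 − 59 = 101
  R = 75
  U = -36 − 6·101 + 4·75 = -342
Option 2 (R + 43):
  S = 160
  R = 75 + 43 = 118
  U = -36 − 6·160 + 4·118 = -524
Comparing — Option 1: U=-342, Option 2: U=-524. Lowest is -524 (Option 2).

-524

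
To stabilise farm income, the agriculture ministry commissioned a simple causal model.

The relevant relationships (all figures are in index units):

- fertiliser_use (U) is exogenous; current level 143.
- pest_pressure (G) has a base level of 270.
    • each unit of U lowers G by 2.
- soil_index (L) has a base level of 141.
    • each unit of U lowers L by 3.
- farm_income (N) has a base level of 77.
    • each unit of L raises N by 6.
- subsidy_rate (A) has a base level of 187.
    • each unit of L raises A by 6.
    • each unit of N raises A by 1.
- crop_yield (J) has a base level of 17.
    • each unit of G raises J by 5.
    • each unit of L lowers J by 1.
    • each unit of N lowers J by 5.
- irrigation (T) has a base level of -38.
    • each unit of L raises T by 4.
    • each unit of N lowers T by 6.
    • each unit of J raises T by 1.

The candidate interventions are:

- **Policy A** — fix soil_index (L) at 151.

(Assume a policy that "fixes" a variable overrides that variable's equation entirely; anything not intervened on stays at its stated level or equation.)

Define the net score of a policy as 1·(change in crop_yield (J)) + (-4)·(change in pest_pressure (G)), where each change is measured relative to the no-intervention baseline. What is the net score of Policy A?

Baseline:
  U = 143
  G = 270 − 2·143 = -16
  L = 141 − 3·143 = -288
  N = 77 + 6·(-288) = -1651
  J = 17 + 5·(-16) − (-288) − 5·(-1651) = 8480
Policy A (L := 151):
  U = 143
  G = 270 − 2·143 = -16
  L = 151
  N = 77 + 6·151 = 983
  J = 17 + 5·(-16) − 151 − 5·983 = -5129
ΔJ = -5129 − 8480 = -13609; ΔG = -16 − (-16) = 0
Score = 1·(-13609) + (-4)·0 = -13609

-13609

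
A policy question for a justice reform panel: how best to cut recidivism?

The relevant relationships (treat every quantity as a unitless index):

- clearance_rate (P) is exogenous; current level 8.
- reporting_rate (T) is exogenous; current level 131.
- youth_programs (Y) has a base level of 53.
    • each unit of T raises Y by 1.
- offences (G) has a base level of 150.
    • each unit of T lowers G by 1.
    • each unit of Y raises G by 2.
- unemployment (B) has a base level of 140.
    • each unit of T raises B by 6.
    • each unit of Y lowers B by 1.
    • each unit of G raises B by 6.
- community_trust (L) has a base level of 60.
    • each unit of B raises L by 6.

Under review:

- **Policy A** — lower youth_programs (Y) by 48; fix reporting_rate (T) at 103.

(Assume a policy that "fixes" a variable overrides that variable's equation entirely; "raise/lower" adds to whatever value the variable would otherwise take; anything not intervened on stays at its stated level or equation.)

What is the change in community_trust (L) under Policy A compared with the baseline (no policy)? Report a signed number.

-5016

Baseline:
  T = 131
  Y = 53 + 131 = 184
  G = 150 − 131 + 2·184 = 387
  B = 140 + 6·131 − 184 + 6·387 = 3064
  L = 60 + 6·3064 = 18444
Policy A (Y − 48, T := 103):
  T = 103
  Y = 53 + 103 (−48 from intervention) = 108
  G = 150 − 103 + 2·108 = 263
  B = 140 + 6·103 − 108 + 6·263 = 2228
  L = 60 + 6·2228 = 13428
Change in L: 13428 − 18444 = -5016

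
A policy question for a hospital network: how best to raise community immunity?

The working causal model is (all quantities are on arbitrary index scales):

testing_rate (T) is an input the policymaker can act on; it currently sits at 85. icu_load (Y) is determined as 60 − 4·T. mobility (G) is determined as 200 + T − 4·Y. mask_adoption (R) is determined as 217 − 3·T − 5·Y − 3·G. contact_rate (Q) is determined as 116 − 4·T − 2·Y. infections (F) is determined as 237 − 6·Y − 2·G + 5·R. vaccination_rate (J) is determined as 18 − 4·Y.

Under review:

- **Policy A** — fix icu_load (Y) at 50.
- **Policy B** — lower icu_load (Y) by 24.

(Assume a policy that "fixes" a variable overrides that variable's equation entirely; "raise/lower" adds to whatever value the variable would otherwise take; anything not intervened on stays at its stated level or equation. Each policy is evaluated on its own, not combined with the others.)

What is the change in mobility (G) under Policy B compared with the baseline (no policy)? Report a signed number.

96

Baseline:
  T = 85
  Y = 60 − 4·85 = -280
  G = 200 + 85 − 4·(-280) = 1405
Policy B (Y − 24):
  T = 85
  Y = 60 − 4·85 (−24 from intervention) = -304
  G = 200 + 85 − 4·(-304) = 1501
Change in G: 1501 − 1405 = 96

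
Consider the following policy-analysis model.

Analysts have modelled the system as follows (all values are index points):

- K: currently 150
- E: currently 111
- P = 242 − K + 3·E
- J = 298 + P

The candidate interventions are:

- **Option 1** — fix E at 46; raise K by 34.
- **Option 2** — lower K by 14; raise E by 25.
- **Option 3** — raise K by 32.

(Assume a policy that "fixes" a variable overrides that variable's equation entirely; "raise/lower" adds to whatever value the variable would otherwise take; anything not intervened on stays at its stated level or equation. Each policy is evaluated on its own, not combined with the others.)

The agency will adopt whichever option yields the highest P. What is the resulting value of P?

Option 1 (E := 46, K + 34):
  K = 150 + 34 = 184
  E = 46
  P = 242 − 184 + 3·46 = 196
Option 2 (K − 14, E + 25):
  K = 150 − 14 = 136
  E = 111 + 25 = 136
  P = 242 − 136 + 3·136 = 514
Option 3 (K + 32):
  K = 150 + 32 = 182
  E = 111
  P = 242 − 182 + 3·111 = 393
Comparing — Option 1: P=196, Option 2: P=514, Option 3: P=393. Highest is 514 (Option 2).

514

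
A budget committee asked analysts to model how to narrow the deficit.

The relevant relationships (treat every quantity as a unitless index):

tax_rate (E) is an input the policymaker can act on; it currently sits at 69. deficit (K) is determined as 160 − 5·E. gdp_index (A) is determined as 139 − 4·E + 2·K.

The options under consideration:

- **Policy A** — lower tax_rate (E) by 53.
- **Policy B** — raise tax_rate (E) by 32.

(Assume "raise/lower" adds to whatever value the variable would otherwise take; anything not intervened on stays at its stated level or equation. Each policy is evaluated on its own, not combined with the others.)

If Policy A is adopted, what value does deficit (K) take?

Policy A (E − 53):
  E = 69 − 53 = 16
  K = 160 − 5·16 = 80

80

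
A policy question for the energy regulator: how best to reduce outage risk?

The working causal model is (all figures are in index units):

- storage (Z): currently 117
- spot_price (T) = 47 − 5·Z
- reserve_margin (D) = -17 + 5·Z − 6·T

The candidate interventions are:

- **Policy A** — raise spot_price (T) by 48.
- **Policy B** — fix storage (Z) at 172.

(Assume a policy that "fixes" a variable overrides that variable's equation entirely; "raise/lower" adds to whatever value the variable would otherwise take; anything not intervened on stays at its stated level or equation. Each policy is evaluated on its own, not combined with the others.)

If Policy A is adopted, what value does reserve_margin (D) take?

3508

Policy A (T + 48):
  Z = 117
  T = 47 − 5·117 (+48 from intervention) = -490
  D = -17 + 5·117 − 6·(-490) = 3508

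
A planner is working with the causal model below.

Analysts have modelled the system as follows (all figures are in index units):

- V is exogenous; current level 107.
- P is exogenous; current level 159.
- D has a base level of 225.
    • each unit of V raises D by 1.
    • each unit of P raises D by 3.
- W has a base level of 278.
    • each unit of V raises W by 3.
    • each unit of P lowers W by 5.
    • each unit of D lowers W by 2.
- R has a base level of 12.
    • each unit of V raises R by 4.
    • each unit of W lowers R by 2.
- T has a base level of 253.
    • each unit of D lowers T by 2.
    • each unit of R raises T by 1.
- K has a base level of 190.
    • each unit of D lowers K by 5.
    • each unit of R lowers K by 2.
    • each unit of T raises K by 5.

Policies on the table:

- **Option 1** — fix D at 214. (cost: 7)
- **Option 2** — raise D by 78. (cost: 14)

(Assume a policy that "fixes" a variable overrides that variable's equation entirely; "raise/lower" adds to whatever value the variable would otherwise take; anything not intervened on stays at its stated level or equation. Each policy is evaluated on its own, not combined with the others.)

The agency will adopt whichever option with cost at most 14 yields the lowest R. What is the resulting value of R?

1688

Option 1 (D := 214):
  V = 107
  P = 159
  D = 214
  W = 278 + 3·107 − 5·159 − 2·214 = -624
  R = 12 + 4·107 − 2·(-624) = 1688
Option 2 (D + 78):
  V = 107
  P = 159
  D = 225 + 107 + 3·159 (+78 from intervention) = 887
  W = 278 + 3·107 − 5·159 − 2·887 = -1970
  R = 12 + 4·107 − 2·(-1970) = 4380
Comparing — Option 1: R=1688, Option 2: R=4380. Lowest is 1688 (Option 1).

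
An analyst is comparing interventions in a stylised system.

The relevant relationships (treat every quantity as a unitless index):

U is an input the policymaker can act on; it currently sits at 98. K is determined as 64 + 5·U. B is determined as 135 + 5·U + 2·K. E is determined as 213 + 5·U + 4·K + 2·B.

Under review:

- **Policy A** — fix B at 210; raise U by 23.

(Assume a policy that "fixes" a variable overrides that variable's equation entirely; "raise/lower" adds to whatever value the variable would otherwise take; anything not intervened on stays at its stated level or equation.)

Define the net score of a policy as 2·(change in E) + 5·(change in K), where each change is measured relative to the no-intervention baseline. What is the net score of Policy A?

-4367

Baseline:
  U = 98
  K = 64 + 5·98 = 554
  B = 135 + 5·98 + 2·554 = 1733
  E = 213 + 5·98 + 4·554 + 2·1733 = 6385
Policy A (B := 210, U + 23):
  U = 98 + 23 = 121
  K = 64 + 5·121 = 669
  B = 210
  E = 213 + 5·121 + 4·669 + 2·210 = 3914
ΔE = 3914 − 6385 = -2471; ΔK = 669 − 554 = 115
Score = 2·(-2471) + 5·115 = -4367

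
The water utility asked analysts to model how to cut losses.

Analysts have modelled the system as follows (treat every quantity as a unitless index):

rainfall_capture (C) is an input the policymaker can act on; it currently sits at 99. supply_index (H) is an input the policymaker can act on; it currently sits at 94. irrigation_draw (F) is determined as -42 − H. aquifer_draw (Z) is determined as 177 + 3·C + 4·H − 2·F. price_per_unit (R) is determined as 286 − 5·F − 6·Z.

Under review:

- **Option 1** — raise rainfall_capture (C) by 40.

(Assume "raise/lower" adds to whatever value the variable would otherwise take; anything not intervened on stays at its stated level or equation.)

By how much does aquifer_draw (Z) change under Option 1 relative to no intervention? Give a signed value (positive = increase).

120

Baseline:
  C = 99
  H = 94
  F = -42 − 94 = -136
  Z = 177 + 3·99 + 4·94 − 2·(-136) = 1122
Option 1 (C + 40):
  C = 99 + 40 = 139
  H = 94
  F = -42 − 94 = -136
  Z = 177 + 3·139 + 4·94 − 2·(-136) = 1242
Change in Z: 1242 − 1122 = 120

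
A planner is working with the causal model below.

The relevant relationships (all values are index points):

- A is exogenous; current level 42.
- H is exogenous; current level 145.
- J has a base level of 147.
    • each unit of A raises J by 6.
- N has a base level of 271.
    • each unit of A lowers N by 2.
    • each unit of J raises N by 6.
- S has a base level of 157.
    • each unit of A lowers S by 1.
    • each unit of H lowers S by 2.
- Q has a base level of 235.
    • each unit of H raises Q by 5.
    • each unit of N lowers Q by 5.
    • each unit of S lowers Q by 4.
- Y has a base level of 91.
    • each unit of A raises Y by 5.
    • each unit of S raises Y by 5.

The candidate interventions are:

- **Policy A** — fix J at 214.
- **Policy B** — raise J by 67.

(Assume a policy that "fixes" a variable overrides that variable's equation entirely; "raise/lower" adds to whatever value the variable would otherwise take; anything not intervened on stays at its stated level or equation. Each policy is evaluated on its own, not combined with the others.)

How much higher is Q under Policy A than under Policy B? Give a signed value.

7560

Policy A (J := 214):
  A = 42
  H = 145
  J = 214
  N = 271 − 2·42 + 6·214 = 1471
  S = 157 − 42 − 2·145 = -175
  Q = 235 + 5·145 − 5·1471 − 4·(-175) = -5695
Policy B (J + 67):
  A = 42
  H = 145
  J = 147 + 6·42 (+67 from intervention) = 466
  N = 271 − 2·42 + 6·466 = 2983
  S = 157 − 42 − 2·145 = -175
  Q = 235 + 5·145 − 5·2983 − 4·(-175) = -13255
Q: -5695 − (-13255) = 7560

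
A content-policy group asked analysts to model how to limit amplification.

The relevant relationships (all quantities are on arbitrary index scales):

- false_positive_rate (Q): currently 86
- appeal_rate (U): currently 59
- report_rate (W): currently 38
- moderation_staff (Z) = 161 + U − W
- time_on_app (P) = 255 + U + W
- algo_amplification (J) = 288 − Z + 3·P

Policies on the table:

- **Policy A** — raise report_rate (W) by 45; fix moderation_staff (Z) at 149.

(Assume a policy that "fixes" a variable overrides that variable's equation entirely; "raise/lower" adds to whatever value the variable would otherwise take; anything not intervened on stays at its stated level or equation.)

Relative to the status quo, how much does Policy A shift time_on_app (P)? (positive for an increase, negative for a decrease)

45

Baseline:
  U = 59
  W = 38
  P = 255 + 59 + 38 = 352
Policy A (W + 45, Z := 149):
  U = 59
  W = 38 + 45 = 83
  P = 255 + 59 + 83 = 397
Change in P: 397 − 352 = 45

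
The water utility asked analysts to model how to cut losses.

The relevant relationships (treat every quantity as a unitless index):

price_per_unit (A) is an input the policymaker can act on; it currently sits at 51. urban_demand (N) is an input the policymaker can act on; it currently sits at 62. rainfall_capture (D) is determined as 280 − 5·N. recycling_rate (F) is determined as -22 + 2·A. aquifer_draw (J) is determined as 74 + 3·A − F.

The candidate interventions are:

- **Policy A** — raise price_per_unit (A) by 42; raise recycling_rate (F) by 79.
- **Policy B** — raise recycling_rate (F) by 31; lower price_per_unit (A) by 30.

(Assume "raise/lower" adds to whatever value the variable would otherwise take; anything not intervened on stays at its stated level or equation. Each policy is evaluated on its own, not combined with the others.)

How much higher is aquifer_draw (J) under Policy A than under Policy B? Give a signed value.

24

Policy A (A + 42, F + 79):
  A = 51 + 42 = 93
  F = -22 + 2·93 (+79 from intervention) = 243
  J = 74 + 3·93 − 243 = 110
Policy B (F + 31, A − 30):
  A = 51 − 30 = 21
  F = -22 + 2·21 (+31 from intervention) = 51
  J = 74 + 3·21 − 51 = 86
J: 110 − 86 = 24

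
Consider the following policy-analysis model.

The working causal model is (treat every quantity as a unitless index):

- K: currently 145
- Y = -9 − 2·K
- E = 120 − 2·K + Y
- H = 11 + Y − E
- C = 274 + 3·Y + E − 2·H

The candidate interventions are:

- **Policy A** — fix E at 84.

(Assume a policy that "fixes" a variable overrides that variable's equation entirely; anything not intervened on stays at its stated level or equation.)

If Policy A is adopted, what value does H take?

-372

Policy A (E := 84):
  K = 145
  Y = -9 − 2·145 = -299
  E = 84
  H = 11 + (-299) − 84 = -372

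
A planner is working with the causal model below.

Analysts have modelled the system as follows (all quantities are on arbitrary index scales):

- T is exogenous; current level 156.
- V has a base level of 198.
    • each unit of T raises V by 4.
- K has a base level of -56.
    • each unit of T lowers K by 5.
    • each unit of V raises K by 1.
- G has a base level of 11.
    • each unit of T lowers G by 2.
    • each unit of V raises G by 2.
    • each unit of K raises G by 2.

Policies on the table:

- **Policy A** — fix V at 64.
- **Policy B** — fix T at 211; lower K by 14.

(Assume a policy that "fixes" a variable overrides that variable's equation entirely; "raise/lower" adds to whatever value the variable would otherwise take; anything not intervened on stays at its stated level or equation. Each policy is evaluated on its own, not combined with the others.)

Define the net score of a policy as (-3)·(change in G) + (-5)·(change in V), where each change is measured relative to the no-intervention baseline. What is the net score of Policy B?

Baseline:
  T = 156
  V = 198 + 4·156 = 822
  K = -56 − 5·156 + 822 = -14
  G = 11 − 2·156 + 2·822 + 2·(-14) = 1315
Policy B (T := 211, K − 14):
  T = 211
  V = 198 + 4·211 = 1042
  K = -56 − 5·211 + 1042 (−14 from intervention) = -83
  G = 11 − 2·211 + 2·1042 + 2·(-83) = 1507
ΔG = 1507 − 1315 = 192; ΔV = 1042 − 822 = 220
Score = (-3)·192 + (-5)·220 = -1676

-1676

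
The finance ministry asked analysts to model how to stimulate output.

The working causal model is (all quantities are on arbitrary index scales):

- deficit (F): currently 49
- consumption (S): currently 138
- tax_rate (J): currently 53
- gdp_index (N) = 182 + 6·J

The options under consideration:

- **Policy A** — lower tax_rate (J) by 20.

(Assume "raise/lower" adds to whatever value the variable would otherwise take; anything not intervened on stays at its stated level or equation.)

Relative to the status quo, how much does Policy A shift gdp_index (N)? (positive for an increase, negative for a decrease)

Baseline:
  J = 53
  N = 182 + 6·53 = 500
Policy A (J − 20):
  J = 53 − 20 = 33
  N = 182 + 6·33 = 380
Change in N: 380 − 500 = -120

-120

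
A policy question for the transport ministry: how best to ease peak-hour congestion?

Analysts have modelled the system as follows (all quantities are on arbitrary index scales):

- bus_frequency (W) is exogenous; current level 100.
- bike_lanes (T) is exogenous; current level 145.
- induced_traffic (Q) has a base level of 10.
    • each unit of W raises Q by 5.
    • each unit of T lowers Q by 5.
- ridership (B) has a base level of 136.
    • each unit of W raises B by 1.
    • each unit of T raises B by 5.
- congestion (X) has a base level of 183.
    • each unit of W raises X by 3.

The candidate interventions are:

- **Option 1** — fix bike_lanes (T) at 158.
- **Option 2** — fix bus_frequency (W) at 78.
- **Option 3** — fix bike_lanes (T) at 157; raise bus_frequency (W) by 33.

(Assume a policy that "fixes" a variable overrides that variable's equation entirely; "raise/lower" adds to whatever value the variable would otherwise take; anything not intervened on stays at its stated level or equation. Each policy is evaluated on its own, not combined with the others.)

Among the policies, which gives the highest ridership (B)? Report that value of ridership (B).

Option 1 (T := 158):
  W = 100
  T = 158
  B = 136 + 100 + 5·158 = 1026
Option 2 (W := 78):
  W = 78
  T = 145
  B = 136 + 78 + 5·145 = 939
Option 3 (T := 157, W + 33):
  W = 100 + 33 = 133
  T = 157
  B = 136 + 133 + 5·157 = 1054
Comparing — Option 1: B=1026, Option 2: B=939, Option 3: B=1054. Highest is 1054 (Option 3).

1054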